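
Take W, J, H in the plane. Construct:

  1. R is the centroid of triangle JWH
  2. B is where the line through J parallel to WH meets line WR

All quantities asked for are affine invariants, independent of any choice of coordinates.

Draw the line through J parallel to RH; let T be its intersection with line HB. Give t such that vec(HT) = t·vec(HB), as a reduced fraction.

Set W = (0, 0), J = (1, 0), H = (0, 1); any affine frame gives the same invariant.
1. R is the centroid of triangle JWH ⇒ R = (1/3, 1/3)
2. B is where the line through J parallel to WH meets line WR ⇒ B = (1, 1)
through J parallel to RH: direction (-1/3, 2/3); meets HB at T = (1/2, 1)
T = H + t·(B−H) with t = 1/2

t = 1/2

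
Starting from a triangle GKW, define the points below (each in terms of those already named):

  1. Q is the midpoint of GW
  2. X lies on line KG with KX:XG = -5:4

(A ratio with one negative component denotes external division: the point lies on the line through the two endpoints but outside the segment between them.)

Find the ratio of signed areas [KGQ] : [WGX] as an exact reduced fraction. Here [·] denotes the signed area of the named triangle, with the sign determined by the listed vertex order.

[KGQ]:[WGX] = 1/8

Choose coordinates G = (0, 0), K = (1, 0), W = (0, 1).
1. Q is the midpoint of GW ⇒ Q = (0, 1/2)
2. X lies on line KG with KX:XG = -5:4 ⇒ X = (-4, 0)
2·[KGQ] = -1/2, 2·[WGX] = -4
[KGQ]:[WGX] = -1/2:-4 = 1/8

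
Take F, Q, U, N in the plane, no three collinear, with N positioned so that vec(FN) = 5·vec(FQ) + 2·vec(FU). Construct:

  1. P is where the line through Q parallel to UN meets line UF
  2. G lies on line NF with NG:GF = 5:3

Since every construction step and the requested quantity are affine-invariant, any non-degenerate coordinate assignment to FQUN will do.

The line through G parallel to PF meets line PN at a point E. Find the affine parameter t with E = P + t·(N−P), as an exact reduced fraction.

t = 3/8

Work in coordinates with F = (0, 0), Q = (1, 0), U = (0, 1), N = (5, 2).
1. P is where the line through Q parallel to UN meets line UF ⇒ P = (0, -1/5)
2. G lies on line NF with NG:GF = 5:3 ⇒ G = (15/8, 3/4)
through G parallel to PF: direction (0, 1/5); meets PN at E = (15/8, 5/8)
E = P + t·(N−P) with t = 3/8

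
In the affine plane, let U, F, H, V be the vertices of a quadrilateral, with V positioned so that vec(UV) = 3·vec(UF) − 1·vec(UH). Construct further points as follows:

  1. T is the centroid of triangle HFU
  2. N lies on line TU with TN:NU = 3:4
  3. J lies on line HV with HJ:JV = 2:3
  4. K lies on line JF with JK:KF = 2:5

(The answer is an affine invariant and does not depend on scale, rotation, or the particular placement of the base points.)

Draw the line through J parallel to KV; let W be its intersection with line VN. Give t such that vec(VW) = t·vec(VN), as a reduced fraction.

t = -6/35

Set U = (0, 0), F = (1, 0), H = (0, 1), V = (3, -1); any affine frame gives the same invariant.
1. T is the centroid of triangle HFU ⇒ T = (1/3, 1/3)
2. N lies on line TU with TN:NU = 3:4 ⇒ N = (4/21, 4/21)
3. J lies on line HV with HJ:JV = 2:3 ⇒ J = (6/5, 1/5)
4. K lies on line JF with JK:KF = 2:5 ⇒ K = (8/7, 1/7)
through J parallel to KV: direction (13/7, -8/7); meets VN at W = (853/245, -59/49)
W = V + t·(N−V) with t = -6/35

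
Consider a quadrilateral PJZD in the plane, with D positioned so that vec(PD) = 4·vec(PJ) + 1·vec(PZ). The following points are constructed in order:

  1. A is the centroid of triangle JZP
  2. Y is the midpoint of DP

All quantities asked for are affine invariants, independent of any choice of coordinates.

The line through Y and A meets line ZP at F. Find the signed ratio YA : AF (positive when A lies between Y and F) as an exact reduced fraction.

YA:AF = 5

Assign P = (0, 0), J = (1, 0), Z = (0, 1), D = (4, 1) — the answer is frame-independent, so this choice is without loss of generality.
1. A is the centroid of triangle JZP ⇒ A = (1/3, 1/3)
2. Y is the midpoint of DP ⇒ Y = (2, 1/2)
line YA meets ZP at F = (0, 3/10)
A = Y + t·(F−Y) with t = 5/6, so YA:AF = 5/6:1/6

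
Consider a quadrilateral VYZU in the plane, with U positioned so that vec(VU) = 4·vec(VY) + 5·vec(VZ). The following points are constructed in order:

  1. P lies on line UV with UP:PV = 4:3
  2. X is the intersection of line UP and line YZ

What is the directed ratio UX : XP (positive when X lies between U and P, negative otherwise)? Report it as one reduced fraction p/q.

UX:XP = -14/5

Assign V = (0, 0), Y = (1, 0), Z = (0, 1), U = (4, 5) — the answer is frame-independent, so this choice is without loss of generality.
1. P lies on line UV with UP:PV = 4:3 ⇒ P = (12/7, 15/7)
2. X is the intersection of line UP and line YZ ⇒ X = (4/9, 5/9)
X = U + t·(P−U) with t = 14/9, so UX:XP = t:(1−t) = 14/9:-5/9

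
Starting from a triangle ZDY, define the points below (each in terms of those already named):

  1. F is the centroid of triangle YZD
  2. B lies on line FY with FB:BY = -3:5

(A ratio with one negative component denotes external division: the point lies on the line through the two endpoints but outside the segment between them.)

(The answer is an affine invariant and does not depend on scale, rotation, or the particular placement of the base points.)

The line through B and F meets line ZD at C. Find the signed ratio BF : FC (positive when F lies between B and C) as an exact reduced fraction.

BF:FC = -3

Set Z = (0, 0), D = (1, 0), Y = (0, 1); any affine frame gives the same invariant.
1. F is the centroid of triangle YZD ⇒ F = (1/3, 1/3)
2. B lies on line FY with FB:BY = -3:5 ⇒ B = (5/6, -2/3)
line BF meets ZD at C = (1/2, 0)
F = B + t·(C−B) with t = 3/2, so BF:FC = 3/2:-1/2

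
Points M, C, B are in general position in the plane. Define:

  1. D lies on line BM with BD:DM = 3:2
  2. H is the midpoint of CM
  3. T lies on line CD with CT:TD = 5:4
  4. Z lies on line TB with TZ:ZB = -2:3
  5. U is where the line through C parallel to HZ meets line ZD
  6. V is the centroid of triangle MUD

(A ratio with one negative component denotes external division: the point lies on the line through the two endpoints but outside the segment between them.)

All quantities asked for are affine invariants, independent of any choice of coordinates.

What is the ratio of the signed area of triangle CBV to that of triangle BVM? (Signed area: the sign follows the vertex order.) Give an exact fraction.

[CBV]:[BVM] = -17/20

Set M = (0, 0), C = (1, 0), B = (0, 1); any affine frame gives the same invariant.
1. D lies on line BM with BD:DM = 3:2 ⇒ D = (0, 2/5)
2. H is the midpoint of CM ⇒ H = (1/2, 0)
3. T lies on line CD with CT:TD = 5:4 ⇒ T = (4/9, 2/9)
4. Z lies on line TB with TZ:ZB = -2:3 ⇒ Z = (4/3, -4/3)
5. U is where the line through C parallel to HZ meets line ZD ⇒ U = (4, -24/5)
6. V is the centroid of triangle MUD ⇒ V = (4/3, -22/15)
2·[CBV] = 17/15, 2·[BVM] = -4/3
[CBV]:[BVM] = 17/15:-4/3 = -17/20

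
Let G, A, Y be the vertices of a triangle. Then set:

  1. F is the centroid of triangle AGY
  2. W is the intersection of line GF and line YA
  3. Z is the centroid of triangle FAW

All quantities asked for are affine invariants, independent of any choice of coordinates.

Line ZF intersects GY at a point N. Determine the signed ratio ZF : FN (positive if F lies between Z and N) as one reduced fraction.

ZF:FN = 5/6

Set G = (0, 0), A = (1, 0), Y = (0, 1); any affine frame gives the same invariant.
1. F is the centroid of triangle AGY ⇒ F = (1/3, 1/3)
2. W is the intersection of line GF and line YA ⇒ W = (1/2, 1/2)
3. Z is the centroid of triangle FAW ⇒ Z = (11/18, 5/18)
line ZF meets GY at N = (0, 2/5)
F = Z + t·(N−Z) with t = 5/11, so ZF:FN = 5/11:6/11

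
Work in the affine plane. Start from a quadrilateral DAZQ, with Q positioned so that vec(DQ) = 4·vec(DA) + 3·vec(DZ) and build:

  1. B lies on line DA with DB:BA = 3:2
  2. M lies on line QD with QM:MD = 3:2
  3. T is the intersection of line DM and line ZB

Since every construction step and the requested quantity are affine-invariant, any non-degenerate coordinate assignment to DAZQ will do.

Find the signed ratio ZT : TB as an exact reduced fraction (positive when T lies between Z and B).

ZT:TB = 20/9

Work in coordinates with D = (0, 0), A = (1, 0), Z = (0, 1), Q = (4, 3).
1. B lies on line DA with DB:BA = 3:2 ⇒ B = (3/5, 0)
2. M lies on line QD with QM:MD = 3:2 ⇒ M = (8/5, 6/5)
3. T is the intersection of line DM and line ZB ⇒ T = (12/29, 9/29)
T = Z + t·(B−Z) with t = 20/29, so ZT:TB = t:(1−t) = 20/29:9/29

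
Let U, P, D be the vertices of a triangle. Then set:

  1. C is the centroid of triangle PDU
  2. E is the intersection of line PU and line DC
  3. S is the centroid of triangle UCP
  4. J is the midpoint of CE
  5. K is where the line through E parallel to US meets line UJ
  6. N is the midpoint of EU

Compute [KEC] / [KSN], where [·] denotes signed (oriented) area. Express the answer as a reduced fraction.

Choose coordinates U = (0, 0), P = (1, 0), D = (0, 1).
1. C is the centroid of triangle PDU ⇒ C = (1/3, 1/3)
2. E is the intersection of line PU and line DC ⇒ E = (1/2, 0)
3. S is the centroid of triangle UCP ⇒ S = (4/9, 1/9)
4. J is the midpoint of CE ⇒ J = (5/12, 1/6)
5. K is where the line through E parallel to US meets line UJ ⇒ K = (-5/6, -1/3)
6. N is the midpoint of EU ⇒ N = (1/4, 0)
2·[KEC] = 1/2, 2·[KSN] = -1/18
[KEC]:[KSN] = 1/2:-1/18 = -9

[KEC]:[KSN] = -9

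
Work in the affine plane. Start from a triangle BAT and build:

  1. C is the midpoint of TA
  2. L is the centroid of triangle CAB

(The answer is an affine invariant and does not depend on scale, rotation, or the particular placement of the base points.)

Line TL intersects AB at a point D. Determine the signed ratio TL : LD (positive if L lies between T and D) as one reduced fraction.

TL:LD = 5

Assign B = (0, 0), A = (1, 0), T = (0, 1) — the answer is frame-independent, so this choice is without loss of generality.
1. C is the midpoint of TA ⇒ C = (1/2, 1/2)
2. L is the centroid of triangle CAB ⇒ L = (1/2, 1/6)
line TL meets AB at D = (3/5, 0)
L = T + t·(D−T) with t = 5/6, so TL:LD = 5/6:1/6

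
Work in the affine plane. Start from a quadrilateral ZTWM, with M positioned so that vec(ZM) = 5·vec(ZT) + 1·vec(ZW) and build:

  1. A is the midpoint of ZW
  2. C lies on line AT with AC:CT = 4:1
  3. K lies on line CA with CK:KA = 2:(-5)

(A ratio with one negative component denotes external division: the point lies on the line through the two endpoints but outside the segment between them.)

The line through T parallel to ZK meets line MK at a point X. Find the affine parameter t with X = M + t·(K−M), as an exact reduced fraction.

t = 12/13

Work in coordinates with Z = (0, 0), T = (1, 0), W = (0, 1), M = (5, 1).
1. A is the midpoint of ZW ⇒ A = (0, 1/2)
2. C lies on line AT with AC:CT = 4:1 ⇒ C = (4/5, 1/10)
3. K lies on line CA with CK:KA = 2:(-5) ⇒ K = (4/3, -1/6)
through T parallel to ZK: direction (4/3, -1/6); meets MK at X = (21/13, -1/13)
X = M + t·(K−M) with t = 12/13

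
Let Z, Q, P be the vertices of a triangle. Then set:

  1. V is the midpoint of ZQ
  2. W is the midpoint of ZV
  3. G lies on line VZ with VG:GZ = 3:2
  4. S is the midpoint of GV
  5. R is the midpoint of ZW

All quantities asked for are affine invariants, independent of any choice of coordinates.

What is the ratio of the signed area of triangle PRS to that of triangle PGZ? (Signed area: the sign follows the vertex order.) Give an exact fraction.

Work in coordinates with Z = (0, 0), Q = (1, 0), P = (0, 1).
1. V is the midpoint of ZQ ⇒ V = (1/2, 0)
2. W is the midpoint of ZV ⇒ W = (1/4, 0)
3. G lies on line VZ with VG:GZ = 3:2 ⇒ G = (1/5, 0)
4. S is the midpoint of GV ⇒ S = (7/20, 0)
5. R is the midpoint of ZW ⇒ R = (1/8, 0)
2·[PRS] = 9/40, 2·[PGZ] = -1/5
[PRS]:[PGZ] = 9/40:-1/5 = -9/8

[PRS]:[PGZ] = -9/8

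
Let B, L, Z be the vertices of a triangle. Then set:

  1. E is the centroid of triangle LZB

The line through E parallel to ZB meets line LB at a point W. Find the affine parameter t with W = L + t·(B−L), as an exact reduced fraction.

t = 2/3

Assign B = (0, 0), L = (1, 0), Z = (0, 1) — the answer is frame-independent, so this choice is without loss of generality.
1. E is the centroid of triangle LZB ⇒ E = (1/3, 1/3)
through E parallel to ZB: direction (0, -1); meets LB at W = (1/3, 0)
W = L + t·(B−L) with t = 2/3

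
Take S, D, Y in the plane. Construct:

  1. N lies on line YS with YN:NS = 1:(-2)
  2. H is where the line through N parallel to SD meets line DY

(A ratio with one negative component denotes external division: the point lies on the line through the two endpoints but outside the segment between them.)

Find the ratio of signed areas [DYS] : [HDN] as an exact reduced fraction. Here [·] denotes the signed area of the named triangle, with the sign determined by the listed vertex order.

[DYS]:[HDN] = 1/2

Assign S = (0, 0), D = (1, 0), Y = (0, 1) — the answer is frame-independent, so this choice is without loss of generality.
1. N lies on line YS with YN:NS = 1:(-2) ⇒ N = (0, 2)
2. H is where the line through N parallel to SD meets line DY ⇒ H = (-1, 2)
2·[DYS] = 1, 2·[HDN] = 2
[DYS]:[HDN] = 1:2 = 1/2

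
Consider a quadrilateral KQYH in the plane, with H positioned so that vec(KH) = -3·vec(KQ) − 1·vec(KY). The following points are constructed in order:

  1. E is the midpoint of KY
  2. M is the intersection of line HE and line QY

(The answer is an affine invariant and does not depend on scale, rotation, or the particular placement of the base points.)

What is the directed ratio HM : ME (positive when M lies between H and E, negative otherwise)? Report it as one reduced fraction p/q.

Assign K = (0, 0), Q = (1, 0), Y = (0, 1), H = (-3, -1) — the answer is frame-independent, so this choice is without loss of generality.
1. E is the midpoint of KY ⇒ E = (0, 1/2)
2. M is the intersection of line HE and line QY ⇒ M = (1/3, 2/3)
M = H + t·(E−H) with t = 10/9, so HM:ME = t:(1−t) = 10/9:-1/9

HM:ME = -10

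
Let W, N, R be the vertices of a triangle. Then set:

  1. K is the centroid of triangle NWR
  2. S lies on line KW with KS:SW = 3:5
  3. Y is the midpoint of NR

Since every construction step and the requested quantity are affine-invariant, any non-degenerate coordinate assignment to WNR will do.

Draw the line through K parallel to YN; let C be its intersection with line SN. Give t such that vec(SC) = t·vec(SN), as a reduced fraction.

t = 3/7

Assign W = (0, 0), N = (1, 0), R = (0, 1) — the answer is frame-independent, so this choice is without loss of generality.
1. K is the centroid of triangle NWR ⇒ K = (1/3, 1/3)
2. S lies on line KW with KS:SW = 3:5 ⇒ S = (5/24, 5/24)
3. Y is the midpoint of NR ⇒ Y = (1/2, 1/2)
through K parallel to YN: direction (1/2, -1/2); meets SN at C = (23/42, 5/42)
C = S + t·(N−S) with t = 3/7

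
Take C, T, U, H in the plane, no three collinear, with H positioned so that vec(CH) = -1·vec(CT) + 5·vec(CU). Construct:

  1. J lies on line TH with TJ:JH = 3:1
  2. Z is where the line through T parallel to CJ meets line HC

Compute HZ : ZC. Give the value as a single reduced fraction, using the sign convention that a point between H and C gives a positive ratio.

HZ:ZC = -4/3

Choose coordinates C = (0, 0), T = (1, 0), U = (0, 1), H = (-1, 5).
1. J lies on line TH with TJ:JH = 3:1 ⇒ J = (-1/2, 15/4)
2. Z is where the line through T parallel to CJ meets line HC ⇒ Z = (3, -15)
Z = H + t·(C−H) with t = 4, so HZ:ZC = t:(1−t) = 4:-3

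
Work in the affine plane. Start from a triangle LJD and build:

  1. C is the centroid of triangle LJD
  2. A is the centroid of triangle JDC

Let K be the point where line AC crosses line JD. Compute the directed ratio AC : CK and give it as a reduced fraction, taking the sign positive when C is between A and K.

AC:CK = -2/3

Work in coordinates with L = (0, 0), J = (1, 0), D = (0, 1).
1. C is the centroid of triangle LJD ⇒ C = (1/3, 1/3)
2. A is the centroid of triangle JDC ⇒ A = (4/9, 4/9)
line AC meets JD at K = (1/2, 1/2)
C = A + t·(K−A) with t = -2, so AC:CK = -2:3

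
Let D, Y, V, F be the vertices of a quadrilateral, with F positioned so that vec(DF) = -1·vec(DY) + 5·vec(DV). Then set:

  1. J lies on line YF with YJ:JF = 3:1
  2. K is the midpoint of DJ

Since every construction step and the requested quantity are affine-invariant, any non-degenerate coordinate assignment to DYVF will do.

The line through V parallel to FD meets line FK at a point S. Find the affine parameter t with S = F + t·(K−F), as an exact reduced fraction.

Assign D = (0, 0), Y = (1, 0), V = (0, 1), F = (-1, 5) — the answer is frame-independent, so this choice is without loss of generality.
1. J lies on line YF with YJ:JF = 3:1 ⇒ J = (-1/2, 15/4)
2. K is the midpoint of DJ ⇒ K = (-1/4, 15/8)
through V parallel to FD: direction (1, -5); meets FK at S = (1/5, 0)
S = F + t·(K−F) with t = 8/5

t = 8/5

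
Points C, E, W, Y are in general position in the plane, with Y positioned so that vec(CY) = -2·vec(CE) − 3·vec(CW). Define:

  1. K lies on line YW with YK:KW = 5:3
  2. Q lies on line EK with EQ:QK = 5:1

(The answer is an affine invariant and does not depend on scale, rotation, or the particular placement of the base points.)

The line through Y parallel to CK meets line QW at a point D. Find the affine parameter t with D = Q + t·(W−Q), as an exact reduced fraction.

t = -7/5

Choose coordinates C = (0, 0), E = (1, 0), W = (0, 1), Y = (-2, -3).
1. K lies on line YW with YK:KW = 5:3 ⇒ K = (-3/4, -1/2)
2. Q lies on line EK with EQ:QK = 5:1 ⇒ Q = (-11/24, -5/12)
through Y parallel to CK: direction (-3/4, -1/2); meets QW at D = (-11/10, -12/5)
D = Q + t·(W−Q) with t = -7/5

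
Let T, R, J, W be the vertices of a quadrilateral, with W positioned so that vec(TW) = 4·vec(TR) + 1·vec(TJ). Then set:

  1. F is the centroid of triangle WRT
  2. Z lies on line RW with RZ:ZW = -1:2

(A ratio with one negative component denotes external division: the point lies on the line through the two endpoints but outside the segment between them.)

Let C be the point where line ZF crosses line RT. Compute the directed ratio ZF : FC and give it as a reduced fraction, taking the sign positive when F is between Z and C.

Assign T = (0, 0), R = (1, 0), J = (0, 1), W = (4, 1) — the answer is frame-independent, so this choice is without loss of generality.
1. F is the centroid of triangle WRT ⇒ F = (5/3, 1/3)
2. Z lies on line RW with RZ:ZW = -1:2 ⇒ Z = (-2, -1)
line ZF meets RT at C = (3/4, 0)
F = Z + t·(C−Z) with t = 4/3, so ZF:FC = 4/3:-1/3

ZF:FC = -4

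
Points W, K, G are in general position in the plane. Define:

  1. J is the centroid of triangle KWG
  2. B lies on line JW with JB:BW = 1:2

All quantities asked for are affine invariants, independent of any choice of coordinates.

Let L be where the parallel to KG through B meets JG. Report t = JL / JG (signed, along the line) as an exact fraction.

Work in coordinates with W = (0, 0), K = (1, 0), G = (0, 1).
1. J is the centroid of triangle KWG ⇒ J = (1/3, 1/3)
2. B lies on line JW with JB:BW = 1:2 ⇒ B = (2/9, 2/9)
through B parallel to KG: direction (-1, 1); meets JG at L = (5/9, -1/9)
L = J + t·(G−J) with t = -2/3

t = -2/3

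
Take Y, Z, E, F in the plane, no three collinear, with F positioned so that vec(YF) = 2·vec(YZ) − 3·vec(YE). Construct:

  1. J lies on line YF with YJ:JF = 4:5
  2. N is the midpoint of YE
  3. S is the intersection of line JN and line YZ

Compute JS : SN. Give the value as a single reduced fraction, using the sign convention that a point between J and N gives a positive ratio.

JS:SN = 8/3

Work in coordinates with Y = (0, 0), Z = (1, 0), E = (0, 1), F = (2, -3).
1. J lies on line YF with YJ:JF = 4:5 ⇒ J = (8/9, -4/3)
2. N is the midpoint of YE ⇒ N = (0, 1/2)
3. S is the intersection of line JN and line YZ ⇒ S = (8/33, 0)
S = J + t·(N−J) with t = 8/11, so JS:SN = t:(1−t) = 8/11:3/11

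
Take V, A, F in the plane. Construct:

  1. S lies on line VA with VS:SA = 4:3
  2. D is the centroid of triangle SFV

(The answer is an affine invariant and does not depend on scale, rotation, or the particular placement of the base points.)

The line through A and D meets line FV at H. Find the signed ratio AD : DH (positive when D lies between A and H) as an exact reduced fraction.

Choose coordinates V = (0, 0), A = (1, 0), F = (0, 1).
1. S lies on line VA with VS:SA = 4:3 ⇒ S = (4/7, 0)
2. D is the centroid of triangle SFV ⇒ D = (4/21, 1/3)
line AD meets FV at H = (0, 7/17)
D = A + t·(H−A) with t = 17/21, so AD:DH = 17/21:4/21

AD:DH = 17/4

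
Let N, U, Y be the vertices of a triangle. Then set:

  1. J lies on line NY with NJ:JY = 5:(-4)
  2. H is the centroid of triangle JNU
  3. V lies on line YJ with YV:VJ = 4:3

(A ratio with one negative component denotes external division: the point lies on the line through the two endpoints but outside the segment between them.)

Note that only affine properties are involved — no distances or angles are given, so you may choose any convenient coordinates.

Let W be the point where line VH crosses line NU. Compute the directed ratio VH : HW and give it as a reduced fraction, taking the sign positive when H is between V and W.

Assign N = (0, 0), U = (1, 0), Y = (0, 1) — the answer is frame-independent, so this choice is without loss of generality.
1. J lies on line NY with NJ:JY = 5:(-4) ⇒ J = (0, 5)
2. H is the centroid of triangle JNU ⇒ H = (1/3, 5/3)
3. V lies on line YJ with YV:VJ = 4:3 ⇒ V = (0, 23/7)
line VH meets NU at W = (23/34, 0)
H = V + t·(W−V) with t = 34/69, so VH:HW = 34/69:35/69

VH:HW = 34/35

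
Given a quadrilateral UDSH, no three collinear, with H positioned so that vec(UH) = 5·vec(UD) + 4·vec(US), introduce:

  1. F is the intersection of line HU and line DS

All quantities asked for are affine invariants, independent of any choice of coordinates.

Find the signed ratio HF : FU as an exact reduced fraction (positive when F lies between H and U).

HF:FU = 8

Assign U = (0, 0), D = (1, 0), S = (0, 1), H = (5, 4) — the answer is frame-independent, so this choice is without loss of generality.
1. F is the intersection of line HU and line DS ⇒ F = (5/9, 4/9)
F = H + t·(U−H) with t = 8/9, so HF:FU = t:(1−t) = 8/9:1/9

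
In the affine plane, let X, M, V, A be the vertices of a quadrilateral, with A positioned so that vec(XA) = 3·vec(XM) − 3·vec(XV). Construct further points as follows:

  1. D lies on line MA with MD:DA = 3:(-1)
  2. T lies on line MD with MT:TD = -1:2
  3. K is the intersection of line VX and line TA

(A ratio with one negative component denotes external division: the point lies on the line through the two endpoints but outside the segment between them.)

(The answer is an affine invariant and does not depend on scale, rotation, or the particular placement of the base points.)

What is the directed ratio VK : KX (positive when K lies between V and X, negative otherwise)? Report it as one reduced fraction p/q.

Choose coordinates X = (0, 0), M = (1, 0), V = (0, 1), A = (3, -3).
1. D lies on line MA with MD:DA = 3:(-1) ⇒ D = (4, -9/2)
2. T lies on line MD with MT:TD = -1:2 ⇒ T = (-2, 9/2)
3. K is the intersection of line VX and line TA ⇒ K = (0, 3/2)
K = V + t·(X−V) with t = -1/2, so VK:KX = t:(1−t) = -1/2:3/2

VK:KX = -1/3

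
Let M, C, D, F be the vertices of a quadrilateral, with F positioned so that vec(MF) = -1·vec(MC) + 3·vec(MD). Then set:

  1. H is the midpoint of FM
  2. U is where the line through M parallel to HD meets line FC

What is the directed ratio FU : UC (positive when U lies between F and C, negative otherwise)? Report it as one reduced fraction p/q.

Work in coordinates with M = (0, 0), C = (1, 0), D = (0, 1), F = (-1, 3).
1. H is the midpoint of FM ⇒ H = (-1/2, 3/2)
2. U is where the line through M parallel to HD meets line FC ⇒ U = (3, -3)
U = F + t·(C−F) with t = 2, so FU:UC = t:(1−t) = 2:-1

FU:UC = -2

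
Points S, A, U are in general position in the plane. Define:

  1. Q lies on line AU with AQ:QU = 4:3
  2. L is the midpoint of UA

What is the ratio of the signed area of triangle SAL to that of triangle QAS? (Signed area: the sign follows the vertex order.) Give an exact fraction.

Work in coordinates with S = (0, 0), A = (1, 0), U = (0, 1).
1. Q lies on line AU with AQ:QU = 4:3 ⇒ Q = (3/7, 4/7)
2. L is the midpoint of UA ⇒ L = (1/2, 1/2)
2·[SAL] = 1/2, 2·[QAS] = -4/7
[SAL]:[QAS] = 1/2:-4/7 = -7/8

[SAL]:[QAS] = -7/8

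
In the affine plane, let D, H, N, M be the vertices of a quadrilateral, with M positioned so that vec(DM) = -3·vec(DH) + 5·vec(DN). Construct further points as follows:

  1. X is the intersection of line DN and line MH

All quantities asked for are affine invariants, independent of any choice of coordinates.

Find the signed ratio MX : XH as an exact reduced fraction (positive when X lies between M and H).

Assign D = (0, 0), H = (1, 0), N = (0, 1), M = (-3, 5) — the answer is frame-independent, so this choice is without loss of generality.
1. X is the intersection of line DN and line MH ⇒ X = (0, 5/4)
X = M + t·(H−M) with t = 3/4, so MX:XH = t:(1−t) = 3/4:1/4

MX:XH = 3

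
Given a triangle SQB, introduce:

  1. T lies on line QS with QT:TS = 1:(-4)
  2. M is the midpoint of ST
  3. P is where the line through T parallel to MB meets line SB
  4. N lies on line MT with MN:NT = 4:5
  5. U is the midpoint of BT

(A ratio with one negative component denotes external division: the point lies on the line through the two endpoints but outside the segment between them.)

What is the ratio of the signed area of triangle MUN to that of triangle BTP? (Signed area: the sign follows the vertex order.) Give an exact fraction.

[MUN]:[BTP] = -1/9

Work in coordinates with S = (0, 0), Q = (1, 0), B = (0, 1).
1. T lies on line QS with QT:TS = 1:(-4) ⇒ T = (4/3, 0)
2. M is the midpoint of ST ⇒ M = (2/3, 0)
3. P is where the line through T parallel to MB meets line SB ⇒ P = (0, 2)
4. N lies on line MT with MN:NT = 4:5 ⇒ N = (26/27, 0)
5. U is the midpoint of BT ⇒ U = (2/3, 1/2)
2·[MUN] = -4/27, 2·[BTP] = 4/3
[MUN]:[BTP] = -4/27:4/3 = -1/9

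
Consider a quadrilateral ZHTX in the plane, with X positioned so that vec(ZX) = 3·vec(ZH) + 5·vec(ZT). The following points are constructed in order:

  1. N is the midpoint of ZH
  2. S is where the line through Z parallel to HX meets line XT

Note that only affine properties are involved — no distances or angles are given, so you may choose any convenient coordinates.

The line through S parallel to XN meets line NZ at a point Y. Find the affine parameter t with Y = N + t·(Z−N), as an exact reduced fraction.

Set Z = (0, 0), H = (1, 0), T = (0, 1), X = (3, 5); any affine frame gives the same invariant.
1. N is the midpoint of ZH ⇒ N = (1/2, 0)
2. S is where the line through Z parallel to HX meets line XT ⇒ S = (6/7, 15/7)
through S parallel to XN: direction (-5/2, -5); meets NZ at Y = (-3/14, 0)
Y = N + t·(Z−N) with t = 10/7

t = 10/7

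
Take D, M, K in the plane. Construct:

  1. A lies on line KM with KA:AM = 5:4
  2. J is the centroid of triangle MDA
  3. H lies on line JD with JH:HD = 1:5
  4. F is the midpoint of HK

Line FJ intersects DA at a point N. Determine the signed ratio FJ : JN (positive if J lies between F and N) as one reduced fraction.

Set D = (0, 0), M = (1, 0), K = (0, 1); any affine frame gives the same invariant.
1. A lies on line KM with KA:AM = 5:4 ⇒ A = (5/9, 4/9)
2. J is the centroid of triangle MDA ⇒ J = (14/27, 4/27)
3. H lies on line JD with JH:HD = 1:5 ⇒ H = (35/81, 10/81)
4. F is the midpoint of HK ⇒ F = (35/162, 91/162)
line FJ meets DA at N = (70/177, 56/177)
J = F + t·(N−F) with t = 59/35, so FJ:JN = 59/35:-24/35

FJ:JN = -59/24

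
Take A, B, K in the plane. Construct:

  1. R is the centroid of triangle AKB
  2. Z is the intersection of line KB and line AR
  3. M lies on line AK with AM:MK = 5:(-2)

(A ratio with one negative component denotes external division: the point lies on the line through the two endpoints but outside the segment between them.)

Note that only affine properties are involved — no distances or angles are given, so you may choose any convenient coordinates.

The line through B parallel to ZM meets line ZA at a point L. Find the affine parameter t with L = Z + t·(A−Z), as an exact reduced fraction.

Work in coordinates with A = (0, 0), B = (1, 0), K = (0, 1).
1. R is the centroid of triangle AKB ⇒ R = (1/3, 1/3)
2. Z is the intersection of line KB and line AR ⇒ Z = (1/2, 1/2)
3. M lies on line AK with AM:MK = 5:(-2) ⇒ M = (0, 5/3)
through B parallel to ZM: direction (-1/2, 7/6); meets ZA at L = (7/10, 7/10)
L = Z + t·(A−Z) with t = -2/5

t = -2/5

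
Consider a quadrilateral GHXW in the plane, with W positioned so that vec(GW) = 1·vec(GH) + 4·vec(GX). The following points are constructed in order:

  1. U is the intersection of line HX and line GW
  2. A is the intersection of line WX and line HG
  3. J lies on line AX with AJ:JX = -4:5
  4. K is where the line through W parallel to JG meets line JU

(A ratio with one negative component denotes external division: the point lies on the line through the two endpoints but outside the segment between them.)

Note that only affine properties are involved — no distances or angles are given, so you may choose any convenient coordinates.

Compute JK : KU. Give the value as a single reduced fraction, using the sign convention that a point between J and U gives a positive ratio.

JK:KU = -5/4

Work in coordinates with G = (0, 0), H = (1, 0), X = (0, 1), W = (1, 4).
1. U is the intersection of line HX and line GW ⇒ U = (1/5, 4/5)
2. A is the intersection of line WX and line HG ⇒ A = (-1/3, 0)
3. J lies on line AX with AJ:JX = -4:5 ⇒ J = (-5/3, -4)
4. K is where the line through W parallel to JG meets line JU ⇒ K = (23/3, 20)
K = J + t·(U−J) with t = 5, so JK:KU = t:(1−t) = 5:-4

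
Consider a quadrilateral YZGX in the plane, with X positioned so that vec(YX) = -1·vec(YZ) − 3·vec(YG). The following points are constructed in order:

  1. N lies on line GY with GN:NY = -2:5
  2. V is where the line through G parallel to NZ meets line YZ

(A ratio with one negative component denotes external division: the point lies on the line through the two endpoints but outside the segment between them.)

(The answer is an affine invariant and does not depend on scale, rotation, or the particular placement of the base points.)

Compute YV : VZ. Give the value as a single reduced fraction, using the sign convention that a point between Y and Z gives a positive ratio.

Set Y = (0, 0), Z = (1, 0), G = (0, 1), X = (-1, -3); any affine frame gives the same invariant.
1. N lies on line GY with GN:NY = -2:5 ⇒ N = (0, 5/3)
2. V is where the line through G parallel to NZ meets line YZ ⇒ V = (3/5, 0)
V = Y + t·(Z−Y) with t = 3/5, so YV:VZ = t:(1−t) = 3/5:2/5

YV:VZ = 3/2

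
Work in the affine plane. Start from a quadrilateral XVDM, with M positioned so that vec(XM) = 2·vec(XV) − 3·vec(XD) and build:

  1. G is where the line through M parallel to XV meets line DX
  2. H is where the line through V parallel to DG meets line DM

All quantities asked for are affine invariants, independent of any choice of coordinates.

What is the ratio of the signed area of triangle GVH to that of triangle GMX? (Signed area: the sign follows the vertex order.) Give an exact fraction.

Choose coordinates X = (0, 0), V = (1, 0), D = (0, 1), M = (2, -3).
1. G is where the line through M parallel to XV meets line DX ⇒ G = (0, -3)
2. H is where the line through V parallel to DG meets line DM ⇒ H = (1, -1)
2·[GVH] = -1, 2·[GMX] = 6
[GVH]:[GMX] = -1:6 = -1/6

[GVH]:[GMX] = -1/6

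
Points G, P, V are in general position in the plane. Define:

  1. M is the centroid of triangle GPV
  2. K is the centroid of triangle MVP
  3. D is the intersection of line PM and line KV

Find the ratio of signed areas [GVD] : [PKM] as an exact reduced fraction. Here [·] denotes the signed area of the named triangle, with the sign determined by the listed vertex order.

[GVD]:[PKM] = -6

Assign G = (0, 0), P = (1, 0), V = (0, 1) — the answer is frame-independent, so this choice is without loss of generality.
1. M is the centroid of triangle GPV ⇒ M = (1/3, 1/3)
2. K is the centroid of triangle MVP ⇒ K = (4/9, 4/9)
3. D is the intersection of line PM and line KV ⇒ D = (2/3, 1/6)
2·[GVD] = -2/3, 2·[PKM] = 1/9
[GVD]:[PKM] = -2/3:1/9 = -6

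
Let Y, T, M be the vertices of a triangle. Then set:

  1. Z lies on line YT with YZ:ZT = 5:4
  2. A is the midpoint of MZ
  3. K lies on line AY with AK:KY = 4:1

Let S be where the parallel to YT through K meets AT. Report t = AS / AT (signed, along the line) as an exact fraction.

t = 4/5

Work in coordinates with Y = (0, 0), T = (1, 0), M = (0, 1).
1. Z lies on line YT with YZ:ZT = 5:4 ⇒ Z = (5/9, 0)
2. A is the midpoint of MZ ⇒ A = (5/18, 1/2)
3. K lies on line AY with AK:KY = 4:1 ⇒ K = (1/18, 1/10)
through K parallel to YT: direction (1, 0); meets AT at S = (77/90, 1/10)
S = A + t·(T−A) with t = 4/5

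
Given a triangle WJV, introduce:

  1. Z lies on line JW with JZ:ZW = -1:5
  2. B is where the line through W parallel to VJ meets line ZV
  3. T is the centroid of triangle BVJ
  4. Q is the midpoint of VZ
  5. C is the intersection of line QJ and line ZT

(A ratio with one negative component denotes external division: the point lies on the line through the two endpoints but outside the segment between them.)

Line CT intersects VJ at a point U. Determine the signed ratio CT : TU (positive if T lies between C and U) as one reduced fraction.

CT:TU = -35/26

Choose coordinates W = (0, 0), J = (1, 0), V = (0, 1).
1. Z lies on line JW with JZ:ZW = -1:5 ⇒ Z = (5/4, 0)
2. B is where the line through W parallel to VJ meets line ZV ⇒ B = (-5, 5)
3. T is the centroid of triangle BVJ ⇒ T = (-4/3, 2)
4. Q is the midpoint of VZ ⇒ Q = (5/8, 1/2)
5. C is the intersection of line QJ and line ZT ⇒ C = (17/26, 6/13)
line CT meets VJ at U = (1/7, 6/7)
T = C + t·(U−C) with t = 35/9, so CT:TU = 35/9:-26/9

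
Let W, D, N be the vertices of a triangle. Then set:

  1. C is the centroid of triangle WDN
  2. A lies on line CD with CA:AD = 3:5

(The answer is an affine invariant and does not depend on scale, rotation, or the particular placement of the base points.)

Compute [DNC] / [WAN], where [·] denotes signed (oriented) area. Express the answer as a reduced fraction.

[DNC]:[WAN] = 4/7

Choose coordinates W = (0, 0), D = (1, 0), N = (0, 1).
1. C is the centroid of triangle WDN ⇒ C = (1/3, 1/3)
2. A lies on line CD with CA:AD = 3:5 ⇒ A = (7/12, 5/24)
2·[DNC] = 1/3, 2·[WAN] = 7/12
[DNC]:[WAN] = 1/3:7/12 = 4/7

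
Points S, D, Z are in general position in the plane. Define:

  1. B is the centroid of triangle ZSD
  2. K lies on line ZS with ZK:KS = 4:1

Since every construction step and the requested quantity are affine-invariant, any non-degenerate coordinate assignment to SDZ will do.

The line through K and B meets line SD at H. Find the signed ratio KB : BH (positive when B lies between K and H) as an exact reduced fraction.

Work in coordinates with S = (0, 0), D = (1, 0), Z = (0, 1).
1. B is the centroid of triangle ZSD ⇒ B = (1/3, 1/3)
2. K lies on line ZS with ZK:KS = 4:1 ⇒ K = (0, 1/5)
line KB meets SD at H = (-1/2, 0)
B = K + t·(H−K) with t = -2/3, so KB:BH = -2/3:5/3

KB:BH = -2/5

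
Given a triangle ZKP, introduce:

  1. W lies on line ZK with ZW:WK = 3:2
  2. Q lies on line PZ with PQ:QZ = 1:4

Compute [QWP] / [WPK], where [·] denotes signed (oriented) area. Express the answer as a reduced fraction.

[QWP]:[WPK] = -3/10

Choose coordinates Z = (0, 0), K = (1, 0), P = (0, 1).
1. W lies on line ZK with ZW:WK = 3:2 ⇒ W = (3/5, 0)
2. Q lies on line PZ with PQ:QZ = 1:4 ⇒ Q = (0, 4/5)
2·[QWP] = 3/25, 2·[WPK] = -2/5
[QWP]:[WPK] = 3/25:-2/5 = -3/10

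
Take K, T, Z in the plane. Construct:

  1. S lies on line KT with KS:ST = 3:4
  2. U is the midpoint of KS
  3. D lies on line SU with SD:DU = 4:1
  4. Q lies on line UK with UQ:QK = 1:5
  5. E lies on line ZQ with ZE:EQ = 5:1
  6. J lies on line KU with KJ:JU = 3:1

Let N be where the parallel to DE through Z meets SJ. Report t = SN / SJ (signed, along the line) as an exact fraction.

Assign K = (0, 0), T = (1, 0), Z = (0, 1) — the answer is frame-independent, so this choice is without loss of generality.
1. S lies on line KT with KS:ST = 3:4 ⇒ S = (3/7, 0)
2. U is the midpoint of KS ⇒ U = (3/14, 0)
3. D lies on line SU with SD:DU = 4:1 ⇒ D = (9/35, 0)
4. Q lies on line UK with UQ:QK = 1:5 ⇒ Q = (5/28, 0)
5. E lies on line ZQ with ZE:EQ = 5:1 ⇒ E = (25/168, 1/6)
6. J lies on line KU with KJ:JU = 3:1 ⇒ J = (9/56, 0)
through Z parallel to DE: direction (-13/120, 1/6); meets SJ at N = (13/20, 0)
N = S + t·(J−S) with t = -62/75

t = -62/75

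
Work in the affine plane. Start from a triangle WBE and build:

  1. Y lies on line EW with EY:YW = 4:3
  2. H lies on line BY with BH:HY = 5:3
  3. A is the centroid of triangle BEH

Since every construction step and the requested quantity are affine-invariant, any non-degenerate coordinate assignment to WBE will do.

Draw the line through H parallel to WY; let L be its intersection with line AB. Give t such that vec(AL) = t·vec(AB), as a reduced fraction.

Choose coordinates W = (0, 0), B = (1, 0), E = (0, 1).
1. Y lies on line EW with EY:YW = 4:3 ⇒ Y = (0, 3/7)
2. H lies on line BY with BH:HY = 5:3 ⇒ H = (3/8, 15/56)
3. A is the centroid of triangle BEH ⇒ A = (11/24, 71/168)
through H parallel to WY: direction (0, 3/7); meets AB at L = (3/8, 355/728)
L = A + t·(B−A) with t = -2/13

t = -2/13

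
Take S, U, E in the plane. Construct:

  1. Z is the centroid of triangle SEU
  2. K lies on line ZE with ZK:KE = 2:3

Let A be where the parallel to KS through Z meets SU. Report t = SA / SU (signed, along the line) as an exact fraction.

Work in coordinates with S = (0, 0), U = (1, 0), E = (0, 1).
1. Z is the centroid of triangle SEU ⇒ Z = (1/3, 1/3)
2. K lies on line ZE with ZK:KE = 2:3 ⇒ K = (1/5, 3/5)
through Z parallel to KS: direction (-1/5, -3/5); meets SU at A = (2/9, 0)
A = S + t·(U−S) with t = 2/9

t = 2/9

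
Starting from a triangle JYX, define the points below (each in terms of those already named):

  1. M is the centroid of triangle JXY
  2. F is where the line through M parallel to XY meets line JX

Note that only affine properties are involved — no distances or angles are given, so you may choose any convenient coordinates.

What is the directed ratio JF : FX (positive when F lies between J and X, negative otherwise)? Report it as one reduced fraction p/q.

Assign J = (0, 0), Y = (1, 0), X = (0, 1) — the answer is frame-independent, so this choice is without loss of generality.
1. M is the centroid of triangle JXY ⇒ M = (1/3, 1/3)
2. F is where the line through M parallel to XY meets line JX ⇒ F = (0, 2/3)
F = J + t·(X−J) with t = 2/3, so JF:FX = t:(1−t) = 2/3:1/3

JF:FX = 2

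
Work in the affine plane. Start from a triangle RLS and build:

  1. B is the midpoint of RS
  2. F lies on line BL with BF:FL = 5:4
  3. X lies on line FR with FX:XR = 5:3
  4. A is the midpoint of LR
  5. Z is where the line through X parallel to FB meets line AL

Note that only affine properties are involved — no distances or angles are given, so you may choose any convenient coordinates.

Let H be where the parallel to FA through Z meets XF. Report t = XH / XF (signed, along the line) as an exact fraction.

t = 3/5

Assign R = (0, 0), L = (1, 0), S = (0, 1) — the answer is frame-independent, so this choice is without loss of generality.
1. B is the midpoint of RS ⇒ B = (0, 1/2)
2. F lies on line BL with BF:FL = 5:4 ⇒ F = (5/9, 2/9)
3. X lies on line FR with FX:XR = 5:3 ⇒ X = (5/24, 1/12)
4. A is the midpoint of LR ⇒ A = (1/2, 0)
5. Z is where the line through X parallel to FB meets line AL ⇒ Z = (3/8, 0)
through Z parallel to FA: direction (-1/18, -2/9); meets XF at H = (5/12, 1/6)
H = X + t·(F−X) with t = 3/5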